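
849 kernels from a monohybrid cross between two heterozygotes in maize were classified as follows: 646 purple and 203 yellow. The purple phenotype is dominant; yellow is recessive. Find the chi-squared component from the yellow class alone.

0.403

For a monohybrid cross between heterozygotes with complete dominance, the expected phenotypic ratio is 3:1.
Total ratio parts = 4. Expected numbers out of 849:
  purple: 849 × 3/4 = 636.75
  yellow: 849 × 1/4 = 212.25
Contribution of yellow: (203 − 212.25)² / 212.25 = 0.4031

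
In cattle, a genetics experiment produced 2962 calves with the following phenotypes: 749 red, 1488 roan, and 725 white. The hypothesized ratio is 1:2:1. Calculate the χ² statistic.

Total ratio parts = 4. Expected numbers out of 2962:
  red: 2962 × 1/4 = 740.5
  roan: 2962 × 2/4 = 1481
  white: 2962 × 1/4 = 740.5
χ² = Σ (O − E)² / E
  red: (749 − 740.5)² / 740.5 = 0.0976
  roan: (1488 − 1481)² / 1481 = 0.0331
  white: (725 − 740.5)² / 740.5 = 0.3244
χ² = 0.0976 + 0.0331 + 0.3244 = 0.4551 ≈ 0.455

0.455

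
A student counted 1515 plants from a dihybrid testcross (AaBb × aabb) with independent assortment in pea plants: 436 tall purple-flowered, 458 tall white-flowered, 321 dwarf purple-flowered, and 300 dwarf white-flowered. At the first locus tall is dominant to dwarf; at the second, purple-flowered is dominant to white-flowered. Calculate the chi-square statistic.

A dihybrid testcross with independent assortment gives a 1:1:1:1 ratio.
Total ratio parts = 4. Expected numbers out of 1515:
  tall purple-flowered: 1515 × 1/4 = 378.75
  tall white-flowered: 1515 × 1/4 = 378.75
  dwarf purple-flowered: 1515 × 1/4 = 378.75
  dwarf white-flowered: 1515 × 1/4 = 378.75
χ² = Σ (O − E)² / E
  tall purple-flowered: (436 − 378.75)² / 378.75 = 8.6536
  tall white-flowered: (458 − 378.75)² / 378.75 = 16.5823
  dwarf purple-flowered: (321 − 378.75)² / 378.75 = 8.8054
  dwarf white-flowered: (300 − 378.75)² / 378.75 = 16.3738
χ² = 8.6536 + 16.5823 + 8.8054 + 16.3738 = 50.4151 ≈ 50.415

50.415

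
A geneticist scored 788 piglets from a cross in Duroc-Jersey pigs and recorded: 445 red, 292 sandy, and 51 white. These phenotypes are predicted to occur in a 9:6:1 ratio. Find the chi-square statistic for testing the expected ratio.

The 9:6:1 ratio has 16 parts, so with N = 788 the expected counts are:
  red: 788 × 9/16 = 443.25
  sandy: 788 × 6/16 = 295.5
  white: 788 × 1/16 = 49.25
χ² = Σ (O − E)² / E
  red: (445 − 443.25)² / 443.25 = 0.0069
  sandy: (292 − 295.5)² / 295.5 = 0.0415
  white: (51 − 49.25)² / 49.25 = 0.0622
χ² = 0.0069 + 0.0415 + 0.0622 = 0.1106 ≈ 0.111

0.111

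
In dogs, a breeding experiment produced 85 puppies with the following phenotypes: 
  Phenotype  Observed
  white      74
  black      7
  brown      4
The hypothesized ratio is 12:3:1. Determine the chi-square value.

Total ratio parts = 16. Expected numbers out of 85:
  white: 85 × 12/16 = 63.75
  black: 85 × 3/16 = 15.9375
  brown: 85 × 1/16 = 5.3125
χ² = Σ (O − E)² / E
  white: (74 − 63.75)² / 63.75 = 1.6480
  black: (7 − 15.9375)² / 15.9375 = 5.0120
  brown: (4 − 5.3125)² / 5.3125 = 0.3243
χ² = 1.6480 + 5.0120 + 0.3243 = 6.9843 ≈ 6.984

6.984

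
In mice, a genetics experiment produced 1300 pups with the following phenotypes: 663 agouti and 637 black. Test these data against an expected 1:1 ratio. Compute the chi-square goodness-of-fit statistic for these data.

Under the 1:1 hypothesis (Σ ratio = 2, N = 1300):
  agouti: 1300 × 1/2 = 650
  black: 1300 × 1/2 = 650
χ² = Σ (O − E)² / E
  agouti: (663 − 650)² / 650 = 0.2600
  black: (637 − 650)² / 650 = 0.2600
χ² = 0.2600 + 0.2600 = 0.520

0.520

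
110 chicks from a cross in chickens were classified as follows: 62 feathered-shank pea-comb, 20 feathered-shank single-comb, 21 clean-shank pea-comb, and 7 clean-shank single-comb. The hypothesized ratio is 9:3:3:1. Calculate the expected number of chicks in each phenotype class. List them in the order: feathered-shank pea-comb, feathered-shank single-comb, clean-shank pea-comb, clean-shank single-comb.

61.875, 20.625, 20.625, 6.875

The 9:3:3:1 ratio has 16 parts, so with N = 110 the expected counts are:
  feathered-shank pea-comb: 110 × 9/16 = 61.875
  feathered-shank single-comb: 110 × 3/16 = 20.625
  clean-shank pea-comb: 110 × 3/16 = 20.625
  clean-shank single-comb: 110 × 1/16 = 6.875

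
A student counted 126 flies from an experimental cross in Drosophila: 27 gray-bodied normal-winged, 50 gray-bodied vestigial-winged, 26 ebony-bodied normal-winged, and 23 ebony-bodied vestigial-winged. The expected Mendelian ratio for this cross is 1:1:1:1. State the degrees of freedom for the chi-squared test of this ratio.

3

A goodness-of-fit test with 4 phenotype classes has df = 4 − 1 = 3.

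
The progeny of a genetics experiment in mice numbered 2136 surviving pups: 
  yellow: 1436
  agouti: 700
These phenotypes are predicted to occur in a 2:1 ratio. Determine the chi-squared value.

The 2:1 ratio has 3 parts, so with N = 2136 the expected counts are:
  yellow: 2136 × 2/3 = 1424
  agouti: 2136 × 1/3 = 712
χ² = Σ (O − E)² / E
  yellow: (1436 − 1424)² / 1424 = 0.1011
  agouti: (700 − 712)² / 712 = 0.2022
χ² = 0.1011 + 0.2022 = 0.3033 ≈ 0.303

0.303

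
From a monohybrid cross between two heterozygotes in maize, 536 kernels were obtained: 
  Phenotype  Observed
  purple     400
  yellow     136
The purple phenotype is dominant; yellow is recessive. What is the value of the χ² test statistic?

0.040

For a monohybrid cross between heterozygotes with complete dominance, the expected phenotypic ratio is 3:1.
Under the 3:1 hypothesis (Σ ratio = 4, N = 536):
  purple: 536 × 3/4 = 402
  yellow: 536 × 1/4 = 134
χ² = Σ (O − E)² / E
  purple: (400 − 402)² / 402 = 0.0100
  yellow: (136 − 134)² / 134 = 0.0299
χ² = 0.0100 + 0.0299 = 0.0399 ≈ 0.040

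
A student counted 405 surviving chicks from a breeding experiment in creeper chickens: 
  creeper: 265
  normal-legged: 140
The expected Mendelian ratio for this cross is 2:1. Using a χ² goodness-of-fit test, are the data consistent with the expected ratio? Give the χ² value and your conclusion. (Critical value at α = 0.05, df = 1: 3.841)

Expected counts for N = 405 under a 2:1 ratio (total parts = 3):
  creeper: 405 × 2/3 = 270
  normal-legged: 405 × 1/3 = 135
χ² = Σ (O − E)² / E
  creeper: (265 − 270)² / 270 = 0.0926
  normal-legged: (140 − 135)² / 135 = 0.1852
χ² = 0.0926 + 0.1852 = 0.2778 ≈ 0.278
Degrees of freedom = 2 − 1 = 1; critical value at α = 0.05 is 3.841.
Since 0.278 < 3.841, we fail to reject the null hypothesis — the data are consistent with the 2:1 ratio.

0.278; consistent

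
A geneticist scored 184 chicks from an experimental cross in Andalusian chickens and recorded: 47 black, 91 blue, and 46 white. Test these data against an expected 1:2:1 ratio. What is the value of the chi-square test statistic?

Expected counts for N = 184 under a 1:2:1 ratio (total parts = 4):
  black: 184 × 1/4 = 46
  blue: 184 × 2/4 = 92
  white: 184 × 1/4 = 46
χ² = Σ (O − E)² / E
  black: (47 − 46)² / 46 = 0.0217
  blue: (91 − 92)² / 92 = 0.0109
  white: (46 − 46)² / 46 = 0.0000
χ² = 0.0217 + 0.0109 + 0.0000 = 0.0326 ≈ 0.033

0.033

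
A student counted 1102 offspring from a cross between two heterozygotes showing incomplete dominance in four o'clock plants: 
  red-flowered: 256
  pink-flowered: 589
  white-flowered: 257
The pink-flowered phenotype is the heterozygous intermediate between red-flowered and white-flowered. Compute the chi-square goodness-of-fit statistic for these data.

5.243

With incomplete dominance, a heterozygote × heterozygote cross gives a 1:2:1 phenotypic ratio.
Total ratio parts = 4. Expected numbers out of 1102:
  red-flowered: 1102 × 1/4 = 275.5
  pink-flowered: 1102 × 2/4 = 551
  white-flowered: 1102 × 1/4 = 275.5
χ² = Σ (O − E)² / E
  red-flowered: (256 − 275.5)² / 275.5 = 1.3802
  pink-flowered: (589 − 551)² / 551 = 2.6207
  white-flowered: (257 − 275.5)² / 275.5 = 1.2423
χ² = 1.3802 + 2.6207 + 1.2423 = 5.2432 ≈ 5.243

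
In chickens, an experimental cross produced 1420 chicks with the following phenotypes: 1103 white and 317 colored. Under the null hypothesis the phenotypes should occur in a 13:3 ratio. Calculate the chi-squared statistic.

11.906

Total ratio parts = 16. Expected numbers out of 1420:
  white: 1420 × 13/16 = 1153.75
  colored: 1420 × 3/16 = 266.25
χ² = Σ (O − E)² / E
  white: (1103 − 1153.75)² / 1153.75 = 2.2323
  colored: (317 − 266.25)² / 266.25 = 9.6735
χ² = 2.2323 + 9.6735 = 11.9058 ≈ 11.906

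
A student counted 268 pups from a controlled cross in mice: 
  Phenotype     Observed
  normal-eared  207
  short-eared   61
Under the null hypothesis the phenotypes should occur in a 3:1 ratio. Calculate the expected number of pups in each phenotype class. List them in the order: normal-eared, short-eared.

201, 67

Total ratio parts = 4. Expected numbers out of 268:
  normal-eared: 268 × 3/4 = 201
  short-eared: 268 × 1/4 = 67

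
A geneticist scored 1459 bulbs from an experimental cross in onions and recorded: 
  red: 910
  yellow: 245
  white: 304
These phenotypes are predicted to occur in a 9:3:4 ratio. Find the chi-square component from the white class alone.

10.118

Under the 9:3:4 hypothesis (Σ ratio = 16, N = 1459):
  red: 1459 × 9/16 = 820.6875
  yellow: 1459 × 3/16 = 273.5625
  white: 1459 × 4/16 = 364.75
Contribution of white: (304 − 364.75)² / 364.75 = 10.1181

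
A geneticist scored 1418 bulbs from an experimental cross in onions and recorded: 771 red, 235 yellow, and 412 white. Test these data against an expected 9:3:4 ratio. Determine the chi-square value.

Under the 9:3:4 hypothesis (Σ ratio = 16, N = 1418):
  red: 1418 × 9/16 = 797.625
  yellow: 1418 × 3/16 = 265.875
  white: 1418 × 4/16 = 354.5
χ² = Σ (O − E)² / E
  red: (771 − 797.625)² / 797.625 = 0.8888
  yellow: (235 − 265.875)² / 265.875 = 3.5854
  white: (412 − 354.5)² / 354.5 = 9.3265
χ² = 0.8888 + 3.5854 + 9.3265 = 13.8007 ≈ 13.801

13.801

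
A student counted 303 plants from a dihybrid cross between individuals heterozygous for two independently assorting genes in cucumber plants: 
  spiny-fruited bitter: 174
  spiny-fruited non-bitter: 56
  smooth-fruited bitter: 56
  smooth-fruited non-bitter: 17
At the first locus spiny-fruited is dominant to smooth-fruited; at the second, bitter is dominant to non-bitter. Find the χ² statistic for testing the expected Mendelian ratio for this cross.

A dihybrid F₂ with independent assortment and complete dominance at both loci gives a 9:3:3:1 phenotypic ratio.
Total ratio parts = 16. Expected numbers out of 303:
  spiny-fruited bitter: 303 × 9/16 = 170.4375
  spiny-fruited non-bitter: 303 × 3/16 = 56.8125
  smooth-fruited bitter: 303 × 3/16 = 56.8125
  smooth-fruited non-bitter: 303 × 1/16 = 18.9375
χ² = Σ (O − E)² / E
  spiny-fruited bitter: (174 − 170.4375)² / 170.4375 = 0.0745
  spiny-fruited non-bitter: (56 − 56.8125)² / 56.8125 = 0.0116
  smooth-fruited bitter: (56 − 56.8125)² / 56.8125 = 0.0116
  smooth-fruited non-bitter: (17 − 18.9375)² / 18.9375 = 0.1982
χ² = 0.0745 + 0.0116 + 0.0116 + 0.1982 = 0.2959 ≈ 0.296

0.296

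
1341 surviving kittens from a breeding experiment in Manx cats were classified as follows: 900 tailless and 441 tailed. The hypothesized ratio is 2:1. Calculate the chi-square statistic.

0.121

Under the 2:1 hypothesis (Σ ratio = 3, N = 1341):
  tailless: 1341 × 2/3 = 894
  tailed: 1341 × 1/3 = 447
χ² = Σ (O − E)² / E
  tailless: (900 − 894)² / 894 = 0.0403
  tailed: (441 − 447)² / 447 = 0.0805
χ² = 0.0403 + 0.0805 = 0.1208 ≈ 0.121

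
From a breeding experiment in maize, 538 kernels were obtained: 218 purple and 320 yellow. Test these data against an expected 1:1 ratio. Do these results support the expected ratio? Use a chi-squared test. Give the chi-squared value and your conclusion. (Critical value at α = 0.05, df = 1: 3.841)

19.338; not consistent

Total ratio parts = 2. Expected numbers out of 538:
  purple: 538 × 1/2 = 269
  yellow: 538 × 1/2 = 269
χ² = Σ (O − E)² / E
  purple: (218 − 269)² / 269 = 9.6691
  yellow: (320 − 269)² / 269 = 9.6691
χ² = 9.6691 + 9.6691 = 19.3382 ≈ 19.338
Degrees of freedom = 2 − 1 = 1; critical value at α = 0.05 is 3.841.
Since 19.338 > 3.841, we reject the null hypothesis — the data do not fit the 1:1 ratio.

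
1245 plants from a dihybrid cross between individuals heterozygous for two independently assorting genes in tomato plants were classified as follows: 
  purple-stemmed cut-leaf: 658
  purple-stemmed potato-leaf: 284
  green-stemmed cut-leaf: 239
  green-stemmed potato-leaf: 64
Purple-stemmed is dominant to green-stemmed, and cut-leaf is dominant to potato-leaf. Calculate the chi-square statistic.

16.093

A dihybrid F₂ with independent assortment and complete dominance at both loci gives a 9:3:3:1 phenotypic ratio.
Expected counts for N = 1245 under a 9:3:3:1 ratio (total parts = 16):
  purple-stemmed cut-leaf: 1245 × 9/16 = 700.3125
  purple-stemmed potato-leaf: 1245 × 3/16 = 233.4375
  green-stemmed cut-leaf: 1245 × 3/16 = 233.4375
  green-stemmed potato-leaf: 1245 × 1/16 = 77.8125
χ² = Σ (O − E)² / E
  purple-stemmed cut-leaf: (658 − 700.3125)² / 700.3125 = 2.5565
  purple-stemmed potato-leaf: (284 − 233.4375)² / 233.4375 = 10.9518
  green-stemmed cut-leaf: (239 − 233.4375)² / 233.4375 = 0.1325
  green-stemmed potato-leaf: (64 − 77.8125)² / 77.8125 = 2.4519
χ² = 2.5565 + 10.9518 + 0.1325 + 2.4519 = 16.0927 ≈ 16.093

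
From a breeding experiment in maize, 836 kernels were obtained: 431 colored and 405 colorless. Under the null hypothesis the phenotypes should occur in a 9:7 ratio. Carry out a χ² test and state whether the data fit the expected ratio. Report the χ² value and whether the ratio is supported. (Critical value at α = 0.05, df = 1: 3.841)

Under the 9:7 hypothesis (Σ ratio = 16, N = 836):
  colored: 836 × 9/16 = 470.25
  colorless: 836 × 7/16 = 365.75
χ² = Σ (O − E)² / E
  colored: (431 − 470.25)² / 470.25 = 3.2760
  colorless: (405 − 365.75)² / 365.75 = 4.2121
χ² = 3.2760 + 4.2121 = 7.4881 ≈ 7.488
Degrees of freedom = 2 − 1 = 1; critical value at α = 0.05 is 3.841.
Since 7.488 > 3.841, we reject the null hypothesis — the data do not fit the 9:7 ratio.

7.488; not consistent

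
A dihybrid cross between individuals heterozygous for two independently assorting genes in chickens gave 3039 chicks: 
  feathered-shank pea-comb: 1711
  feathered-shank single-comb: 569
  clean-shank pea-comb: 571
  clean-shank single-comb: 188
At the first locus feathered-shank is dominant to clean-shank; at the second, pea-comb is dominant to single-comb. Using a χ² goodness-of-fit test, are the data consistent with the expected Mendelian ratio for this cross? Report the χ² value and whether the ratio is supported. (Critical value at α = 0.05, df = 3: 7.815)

0.025; consistent

A dihybrid F₂ with independent assortment and complete dominance at both loci gives a 9:3:3:1 phenotypic ratio.
Under the 9:3:3:1 hypothesis (Σ ratio = 16, N = 3039):
  feathered-shank pea-comb: 3039 × 9/16 = 1709.4375
  feathered-shank single-comb: 3039 × 3/16 = 569.8125
  clean-shank pea-comb: 3039 × 3/16 = 569.8125
  clean-shank single-comb: 3039 × 1/16 = 189.9375
χ² = Σ (O − E)² / E
  feathered-shank pea-comb: (1711 − 1709.4375)² / 1709.4375 = 0.0014
  feathered-shank single-comb: (569 − 569.8125)² / 569.8125 = 0.0012
  clean-shank pea-comb: (571 − 569.8125)² / 569.8125 = 0.0025
  clean-shank single-comb: (188 − 189.9375)² / 189.9375 = 0.0198
χ² = 0.0014 + 0.0012 + 0.0025 + 0.0198 = 0.0249 ≈ 0.025
Degrees of freedom = 4 − 1 = 3; critical value at α = 0.05 is 7.815.
Since 0.025 < 7.815, we fail to reject the null hypothesis — the data are consistent with the 9:3:3:1 ratio.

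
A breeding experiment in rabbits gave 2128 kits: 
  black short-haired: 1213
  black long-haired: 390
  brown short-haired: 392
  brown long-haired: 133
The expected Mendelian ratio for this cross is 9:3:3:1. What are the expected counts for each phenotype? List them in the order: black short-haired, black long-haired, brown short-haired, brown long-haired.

1197, 399, 399, 133

Total ratio parts = 16. Expected numbers out of 2128:
  black short-haired: 2128 × 9/16 = 1197
  black long-haired: 2128 × 3/16 = 399
  brown short-haired: 2128 × 3/16 = 399
  brown long-haired: 2128 × 1/16 = 133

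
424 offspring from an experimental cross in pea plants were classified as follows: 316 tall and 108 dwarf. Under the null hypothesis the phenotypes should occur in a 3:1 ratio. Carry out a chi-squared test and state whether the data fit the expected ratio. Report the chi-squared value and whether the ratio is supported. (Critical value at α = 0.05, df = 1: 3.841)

0.050; consistent

Total ratio parts = 4. Expected numbers out of 424:
  tall: 424 × 3/4 = 318
  dwarf: 424 × 1/4 = 106
χ² = Σ (O − E)² / E
  tall: (316 − 318)² / 318 = 0.0126
  dwarf: (108 − 106)² / 106 = 0.0377
χ² = 0.0126 + 0.0377 = 0.0503 ≈ 0.050
Degrees of freedom = 2 − 1 = 1; critical value at α = 0.05 is 3.841.
Since 0.050 < 3.841, we fail to reject the null hypothesis — the data are consistent with the 3:1 ratio.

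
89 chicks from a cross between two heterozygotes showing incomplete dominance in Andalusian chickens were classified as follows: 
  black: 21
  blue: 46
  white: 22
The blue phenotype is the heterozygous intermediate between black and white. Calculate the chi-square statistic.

0.124

With incomplete dominance, a heterozygote × heterozygote cross gives a 1:2:1 phenotypic ratio.
Under the 1:2:1 hypothesis (Σ ratio = 4, N = 89):
  black: 89 × 1/4 = 22.25
  blue: 89 × 2/4 = 44.5
  white: 89 × 1/4 = 22.25
χ² = Σ (O − E)² / E
  black: (21 − 22.25)² / 22.25 = 0.0702
  blue: (46 − 44.5)² / 44.5 = 0.0506
  white: (22 − 22.25)² / 22.25 = 0.0028
χ² = 0.0702 + 0.0506 + 0.0028 = 0.1236 ≈ 0.124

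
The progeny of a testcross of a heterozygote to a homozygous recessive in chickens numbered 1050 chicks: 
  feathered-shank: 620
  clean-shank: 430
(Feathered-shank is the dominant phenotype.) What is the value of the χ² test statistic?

34.381

A testcross of a heterozygote (Aa × aa) gives a 1:1 phenotypic ratio.
Under the 1:1 hypothesis (Σ ratio = 2, N = 1050):
  feathered-shank: 1050 × 1/2 = 525
  clean-shank: 1050 × 1/2 = 525
χ² = Σ (O − E)² / E
  feathered-shank: (620 − 525)² / 525 = 17.1905
  clean-shank: (430 − 525)² / 525 = 17.1905
χ² = 17.1905 + 17.1905 = 34.381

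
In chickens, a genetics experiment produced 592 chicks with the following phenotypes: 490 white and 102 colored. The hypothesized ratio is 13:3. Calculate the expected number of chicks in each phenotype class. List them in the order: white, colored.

481, 111

Under the 13:3 hypothesis (Σ ratio = 16, N = 592):
  white: 592 × 13/16 = 481
  colored: 592 × 3/16 = 111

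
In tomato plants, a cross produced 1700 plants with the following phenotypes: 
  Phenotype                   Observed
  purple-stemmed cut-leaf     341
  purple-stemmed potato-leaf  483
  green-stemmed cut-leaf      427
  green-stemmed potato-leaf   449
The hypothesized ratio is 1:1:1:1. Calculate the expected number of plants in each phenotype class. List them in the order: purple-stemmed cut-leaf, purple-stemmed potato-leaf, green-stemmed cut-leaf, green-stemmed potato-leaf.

425, 425, 425, 425

Total ratio parts = 4. Expected numbers out of 1700:
  purple-stemmed cut-leaf: 1700 × 1/4 = 425
  purple-stemmed potato-leaf: 1700 × 1/4 = 425
  green-stemmed cut-leaf: 1700 × 1/4 = 425
  green-stemmed potato-leaf: 1700 × 1/4 = 425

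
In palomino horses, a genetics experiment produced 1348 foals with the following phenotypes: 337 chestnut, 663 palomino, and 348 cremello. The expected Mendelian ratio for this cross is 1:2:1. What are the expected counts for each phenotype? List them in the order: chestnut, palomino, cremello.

Expected counts for N = 1348 under a 1:2:1 ratio (total parts = 4):
  chestnut: 1348 × 1/4 = 337
  palomino: 1348 × 2/4 = 674
  cremello: 1348 × 1/4 = 337

337, 674, 337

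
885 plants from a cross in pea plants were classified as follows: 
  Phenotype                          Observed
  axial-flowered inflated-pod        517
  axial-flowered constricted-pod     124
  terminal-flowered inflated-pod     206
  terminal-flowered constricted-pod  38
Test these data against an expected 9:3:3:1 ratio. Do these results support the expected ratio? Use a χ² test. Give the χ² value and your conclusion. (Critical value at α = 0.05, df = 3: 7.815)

The 9:3:3:1 ratio has 16 parts, so with N = 885 the expected counts are:
  axial-flowered inflated-pod: 885 × 9/16 = 497.8125
  axial-flowered constricted-pod: 885 × 3/16 = 165.9375
  terminal-flowered inflated-pod: 885 × 3/16 = 165.9375
  terminal-flowered constricted-pod: 885 × 1/16 = 55.3125
χ² = Σ (O − E)² / E
  axial-flowered inflated-pod: (517 − 497.8125)² / 497.8125 = 0.7396
  axial-flowered constricted-pod: (124 − 165.9375)² / 165.9375 = 10.5989
  terminal-flowered inflated-pod: (206 − 165.9375)² / 165.9375 = 9.6723
  terminal-flowered constricted-pod: (38 − 55.3125)² / 55.3125 = 5.4187
χ² = 0.7396 + 10.5989 + 9.6723 + 5.4187 = 26.4295 ≈ 26.430
Degrees of freedom = 4 − 1 = 3; critical value at α = 0.05 is 7.815.
Since 26.430 > 7.815, we reject the null hypothesis — the data do not fit the 9:3:3:1 ratio.

26.430; not consistent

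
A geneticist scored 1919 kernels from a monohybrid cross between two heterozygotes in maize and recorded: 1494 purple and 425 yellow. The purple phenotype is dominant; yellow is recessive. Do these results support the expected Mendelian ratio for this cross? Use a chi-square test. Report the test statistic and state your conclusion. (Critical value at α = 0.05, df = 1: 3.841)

8.331; not consistent

For a monohybrid cross between heterozygotes with complete dominance, the expected phenotypic ratio is 3:1.
Expected counts for N = 1919 under a 3:1 ratio (total parts = 4):
  purple: 1919 × 3/4 = 1439.25
  yellow: 1919 × 1/4 = 479.75
χ² = Σ (O − E)² / E
  purple: (1494 − 1439.25)² / 1439.25 = 2.0827
  yellow: (425 − 479.75)² / 479.75 = 6.2482
χ² = 2.0827 + 6.2482 = 8.3309 ≈ 8.331
Degrees of freedom = 2 − 1 = 1; critical value at α = 0.05 is 3.841.
Since 8.331 > 3.841, we reject the null hypothesis — the data do not fit the 3:1 ratio.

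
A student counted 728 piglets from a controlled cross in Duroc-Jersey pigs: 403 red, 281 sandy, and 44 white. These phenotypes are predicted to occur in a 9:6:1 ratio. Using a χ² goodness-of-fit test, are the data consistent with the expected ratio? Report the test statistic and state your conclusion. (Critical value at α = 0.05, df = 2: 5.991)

Under the 9:6:1 hypothesis (Σ ratio = 16, N = 728):
  red: 728 × 9/16 = 409.5
  sandy: 728 × 6/16 = 273
  white: 728 × 1/16 = 45.5
χ² = Σ (O − E)² / E
  red: (403 − 409.5)² / 409.5 = 0.1032
  sandy: (281 − 273)² / 273 = 0.2344
  white: (44 − 45.5)² / 45.5 = 0.0495
χ² = 0.1032 + 0.2344 + 0.0495 = 0.3871 ≈ 0.387
Degrees of freedom = 3 − 1 = 2; critical value at α = 0.05 is 5.991.
Since 0.387 < 5.991, we fail to reject the null hypothesis — the data are consistent with the 9:6:1 ratio.

0.387; consistent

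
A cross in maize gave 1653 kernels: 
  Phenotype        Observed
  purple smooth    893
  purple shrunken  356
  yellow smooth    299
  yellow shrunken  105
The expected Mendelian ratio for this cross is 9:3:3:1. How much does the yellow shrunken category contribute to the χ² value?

Expected counts for N = 1653 under a 9:3:3:1 ratio (total parts = 16):
  purple smooth: 1653 × 9/16 = 929.8125
  purple shrunken: 1653 × 3/16 = 309.9375
  yellow smooth: 1653 × 3/16 = 309.9375
  yellow shrunken: 1653 × 1/16 = 103.3125
Contribution of yellow shrunken: (105 − 103.3125)² / 103.3125 = 0.0276

0.028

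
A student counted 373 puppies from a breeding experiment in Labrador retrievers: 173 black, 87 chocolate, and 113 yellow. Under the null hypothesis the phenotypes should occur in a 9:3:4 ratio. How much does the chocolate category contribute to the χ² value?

The 9:3:4 ratio has 16 parts, so with N = 373 the expected counts are:
  black: 373 × 9/16 = 209.8125
  chocolate: 373 × 3/16 = 69.9375
  yellow: 373 × 4/16 = 93.25
Contribution of chocolate: (87 − 69.9375)² / 69.9375 = 4.1627

4.163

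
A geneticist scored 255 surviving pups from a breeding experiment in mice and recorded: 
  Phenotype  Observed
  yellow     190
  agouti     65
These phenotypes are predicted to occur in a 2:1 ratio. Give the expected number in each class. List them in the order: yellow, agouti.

170, 85

Total ratio parts = 3. Expected numbers out of 255:
  yellow: 255 × 2/3 = 170
  agouti: 255 × 1/3 = 85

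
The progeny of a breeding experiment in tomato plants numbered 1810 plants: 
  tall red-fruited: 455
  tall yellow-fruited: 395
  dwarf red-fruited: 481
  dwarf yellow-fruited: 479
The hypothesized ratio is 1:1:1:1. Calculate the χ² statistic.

10.667

Total ratio parts = 4. Expected numbers out of 1810:
  tall red-fruited: 1810 × 1/4 = 452.5
  tall yellow-fruited: 1810 × 1/4 = 452.5
  dwarf red-fruited: 1810 × 1/4 = 452.5
  dwarf yellow-fruited: 1810 × 1/4 = 452.5
χ² = Σ (O − E)² / E
  tall red-fruited: (455 − 452.5)² / 452.5 = 0.0138
  tall yellow-fruited: (395 − 452.5)² / 452.5 = 7.3066
  dwarf red-fruited: (481 − 452.5)² / 452.5 = 1.7950
  dwarf yellow-fruited: (479 − 452.5)² / 452.5 = 1.5519
χ² = 0.0138 + 7.3066 + 1.7950 + 1.5519 = 10.6673 ≈ 10.667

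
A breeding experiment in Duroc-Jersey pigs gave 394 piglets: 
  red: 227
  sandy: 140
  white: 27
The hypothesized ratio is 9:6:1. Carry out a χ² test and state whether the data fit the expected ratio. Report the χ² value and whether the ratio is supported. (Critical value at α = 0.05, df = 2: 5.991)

Expected counts for N = 394 under a 9:6:1 ratio (total parts = 16):
  red: 394 × 9/16 = 221.625
  sandy: 394 × 6/16 = 147.75
  white: 394 × 1/16 = 24.625
χ² = Σ (O − E)² / E
  red: (227 − 221.625)² / 221.625 = 0.1304
  sandy: (140 − 147.75)² / 147.75 = 0.4065
  white: (27 − 24.625)² / 24.625 = 0.2291
χ² = 0.1304 + 0.4065 + 0.2291 = 0.766
Degrees of freedom = 3 − 1 = 2; critical value at α = 0.05 is 5.991.
Since 0.766 < 5.991, we fail to reject the null hypothesis — the data are consistent with the 9:6:1 ratio.

0.766; consistent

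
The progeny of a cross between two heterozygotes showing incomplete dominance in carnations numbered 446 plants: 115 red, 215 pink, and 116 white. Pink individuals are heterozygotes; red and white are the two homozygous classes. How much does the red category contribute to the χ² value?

With incomplete dominance, a heterozygote × heterozygote cross gives a 1:2:1 phenotypic ratio.
Under the 1:2:1 hypothesis (Σ ratio = 4, N = 446):
  red: 446 × 1/4 = 111.5
  pink: 446 × 2/4 = 223
  white: 446 × 1/4 = 111.5
Contribution of red: (115 − 111.5)² / 111.5 = 0.1099

0.110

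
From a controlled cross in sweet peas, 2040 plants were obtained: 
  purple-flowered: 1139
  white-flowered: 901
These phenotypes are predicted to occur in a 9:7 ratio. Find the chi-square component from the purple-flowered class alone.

Total ratio parts = 16. Expected numbers out of 2040:
  purple-flowered: 2040 × 9/16 = 1147.5
  white-flowered: 2040 × 7/16 = 892.5
Contribution of purple-flowered: (1139 − 1147.5)² / 1147.5 = 0.0630

0.063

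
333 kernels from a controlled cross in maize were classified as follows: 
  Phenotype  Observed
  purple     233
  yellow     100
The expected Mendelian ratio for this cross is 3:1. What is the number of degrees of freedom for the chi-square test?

1

A goodness-of-fit test with 2 phenotype classes has df = 2 − 1 = 1.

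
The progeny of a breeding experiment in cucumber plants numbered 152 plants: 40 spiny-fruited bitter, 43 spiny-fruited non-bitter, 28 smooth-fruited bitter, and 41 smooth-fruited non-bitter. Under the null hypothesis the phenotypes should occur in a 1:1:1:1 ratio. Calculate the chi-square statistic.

Total ratio parts = 4. Expected numbers out of 152:
  spiny-fruited bitter: 152 × 1/4 = 38
  spiny-fruited non-bitter: 152 × 1/4 = 38
  smooth-fruited bitter: 152 × 1/4 = 38
  smooth-fruited non-bitter: 152 × 1/4 = 38
χ² = Σ (O − E)² / E
  spiny-fruited bitter: (40 − 38)² / 38 = 0.1053
  spiny-fruited non-bitter: (43 − 38)² / 38 = 0.6579
  smooth-fruited bitter: (28 − 38)² / 38 = 2.6316
  smooth-fruited non-bitter: (41 − 38)² / 38 = 0.2368
χ² = 0.1053 + 0.6579 + 2.6316 + 0.2368 = 3.6316 ≈ 3.632

3.632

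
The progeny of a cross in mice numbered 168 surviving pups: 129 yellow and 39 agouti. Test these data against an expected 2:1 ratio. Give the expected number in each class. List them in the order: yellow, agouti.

112, 56

The 2:1 ratio has 3 parts, so with N = 168 the expected counts are:
  yellow: 168 × 2/3 = 112
  agouti: 168 × 1/3 = 56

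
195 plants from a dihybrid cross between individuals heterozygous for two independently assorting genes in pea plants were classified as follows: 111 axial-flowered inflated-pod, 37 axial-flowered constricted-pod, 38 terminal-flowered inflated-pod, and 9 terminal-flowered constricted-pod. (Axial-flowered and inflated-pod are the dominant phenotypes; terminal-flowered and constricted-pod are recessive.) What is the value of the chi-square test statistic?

A dihybrid F₂ with independent assortment and complete dominance at both loci gives a 9:3:3:1 phenotypic ratio.
Expected counts for N = 195 under a 9:3:3:1 ratio (total parts = 16):
  axial-flowered inflated-pod: 195 × 9/16 = 109.6875
  axial-flowered constricted-pod: 195 × 3/16 = 36.5625
  terminal-flowered inflated-pod: 195 × 3/16 = 36.5625
  terminal-flowered constricted-pod: 195 × 1/16 = 12.1875
χ² = Σ (O − E)² / E
  axial-flowered inflated-pod: (111 − 109.6875)² / 109.6875 = 0.0157
  axial-flowered constricted-pod: (37 − 36.5625)² / 36.5625 = 0.0052
  terminal-flowered inflated-pod: (38 − 36.5625)² / 36.5625 = 0.0565
  terminal-flowered constricted-pod: (9 − 12.1875)² / 12.1875 = 0.8337
χ² = 0.0157 + 0.0052 + 0.0565 + 0.8337 = 0.9111 ≈ 0.911

0.911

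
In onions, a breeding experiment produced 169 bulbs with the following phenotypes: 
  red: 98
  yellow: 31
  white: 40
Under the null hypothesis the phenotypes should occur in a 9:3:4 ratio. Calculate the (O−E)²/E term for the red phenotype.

Under the 9:3:4 hypothesis (Σ ratio = 16, N = 169):
  red: 169 × 9/16 = 95.0625
  yellow: 169 × 3/16 = 31.6875
  white: 169 × 4/16 = 42.25
Contribution of red: (98 − 95.0625)² / 95.0625 = 0.0908

0.091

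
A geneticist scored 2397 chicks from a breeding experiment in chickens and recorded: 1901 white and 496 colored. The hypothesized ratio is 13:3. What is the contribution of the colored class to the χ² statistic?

Under the 13:3 hypothesis (Σ ratio = 16, N = 2397):
  white: 2397 × 13/16 = 1947.5625
  colored: 2397 × 3/16 = 449.4375
Contribution of colored: (496 − 449.4375)² / 449.4375 = 4.8240

4.824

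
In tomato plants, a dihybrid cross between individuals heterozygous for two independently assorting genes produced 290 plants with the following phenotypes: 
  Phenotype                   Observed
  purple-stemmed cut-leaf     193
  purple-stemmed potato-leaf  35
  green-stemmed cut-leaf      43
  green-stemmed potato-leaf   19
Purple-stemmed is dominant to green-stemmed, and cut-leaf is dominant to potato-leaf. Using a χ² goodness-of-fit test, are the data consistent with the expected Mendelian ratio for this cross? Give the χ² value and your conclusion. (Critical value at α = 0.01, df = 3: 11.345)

14.797; not consistent

A dihybrid F₂ with independent assortment and complete dominance at both loci gives a 9:3:3:1 phenotypic ratio.
The 9:3:3:1 ratio has 16 parts, so with N = 290 the expected counts are:
  purple-stemmed cut-leaf: 290 × 9/16 = 163.125
  purple-stemmed potato-leaf: 290 × 3/16 = 54.375
  green-stemmed cut-leaf: 290 × 3/16 = 54.375
  green-stemmed potato-leaf: 290 × 1/16 = 18.125
χ² = Σ (O − E)² / E
  purple-stemmed cut-leaf: (193 − 163.125)² / 163.125 = 5.4714
  purple-stemmed potato-leaf: (35 − 54.375)² / 54.375 = 6.9037
  green-stemmed cut-leaf: (43 − 54.375)² / 54.375 = 2.3796
  green-stemmed potato-leaf: (19 − 18.125)² / 18.125 = 0.0422
χ² = 5.4714 + 6.9037 + 2.3796 + 0.0422 = 14.7969 ≈ 14.797
Degrees of freedom = 4 − 1 = 3; critical value at α = 0.01 is 11.345.
Since 14.797 > 11.345, we reject the null hypothesis — the data do not fit the 9:3:3:1 ratio.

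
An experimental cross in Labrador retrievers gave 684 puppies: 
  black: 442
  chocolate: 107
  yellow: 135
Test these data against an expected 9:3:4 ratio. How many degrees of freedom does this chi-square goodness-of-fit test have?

2

A goodness-of-fit test with 3 phenotype classes has df = 3 − 1 = 2.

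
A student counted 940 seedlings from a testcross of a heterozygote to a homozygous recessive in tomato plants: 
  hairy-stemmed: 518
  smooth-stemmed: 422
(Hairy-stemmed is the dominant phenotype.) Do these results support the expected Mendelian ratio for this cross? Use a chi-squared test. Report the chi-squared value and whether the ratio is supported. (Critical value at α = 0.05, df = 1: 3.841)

A testcross of a heterozygote (Aa × aa) gives a 1:1 phenotypic ratio.
Total ratio parts = 2. Expected numbers out of 940:
  hairy-stemmed: 940 × 1/2 = 470
  smooth-stemmed: 940 × 1/2 = 470
χ² = Σ (O − E)² / E
  hairy-stemmed: (518 − 470)² / 470 = 4.9021
  smooth-stemmed: (422 − 470)² / 470 = 4.9021
χ² = 4.9021 + 4.9021 = 9.8042 ≈ 9.804
Degrees of freedom = 2 − 1 = 1; critical value at α = 0.05 is 3.841.
Since 9.804 > 3.841, we reject the null hypothesis — the data do not fit the 1:1 ratio.

9.804; not consistent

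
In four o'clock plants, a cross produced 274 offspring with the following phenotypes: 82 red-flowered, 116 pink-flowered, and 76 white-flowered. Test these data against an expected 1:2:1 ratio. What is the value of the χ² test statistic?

The 1:2:1 ratio has 4 parts, so with N = 274 the expected counts are:
  red-flowered: 274 × 1/4 = 68.5
  pink-flowered: 274 × 2/4 = 137
  white-flowered: 274 × 1/4 = 68.5
χ² = Σ (O − E)² / E
  red-flowered: (82 − 68.5)² / 68.5 = 2.6606
  pink-flowered: (116 − 137)² / 137 = 3.2190
  white-flowered: (76 − 68.5)² / 68.5 = 0.8212
χ² = 2.6606 + 3.2190 + 0.8212 = 6.7008 ≈ 6.701

6.701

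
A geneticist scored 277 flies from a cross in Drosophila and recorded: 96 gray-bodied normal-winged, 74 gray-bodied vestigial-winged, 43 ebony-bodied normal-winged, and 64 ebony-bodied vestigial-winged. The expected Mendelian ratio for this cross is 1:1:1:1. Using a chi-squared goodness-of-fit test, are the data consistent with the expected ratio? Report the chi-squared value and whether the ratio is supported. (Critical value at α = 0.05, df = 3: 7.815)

Total ratio parts = 4. Expected numbers out of 277:
  gray-bodied normal-winged: 277 × 1/4 = 69.25
  gray-bodied vestigial-winged: 277 × 1/4 = 69.25
  ebony-bodied normal-winged: 277 × 1/4 = 69.25
  ebony-bodied vestigial-winged: 277 × 1/4 = 69.25
χ² = Σ (O − E)² / E
  gray-bodied normal-winged: (96 − 69.25)² / 69.25 = 10.3330
  gray-bodied vestigial-winged: (74 − 69.25)² / 69.25 = 0.3258
  ebony-bodied normal-winged: (43 − 69.25)² / 69.25 = 9.9504
  ebony-bodied vestigial-winged: (64 − 69.25)² / 69.25 = 0.3980
χ² = 10.3330 + 0.3258 + 9.9504 + 0.3980 = 21.0072 ≈ 21.007
Degrees of freedom = 4 − 1 = 3; critical value at α = 0.05 is 7.815.
Since 21.007 > 7.815, we reject the null hypothesis — the data do not fit the 1:1:1:1 ratio.

21.007; not consistent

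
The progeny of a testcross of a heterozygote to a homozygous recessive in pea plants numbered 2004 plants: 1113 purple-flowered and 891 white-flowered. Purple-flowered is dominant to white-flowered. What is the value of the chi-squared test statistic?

A testcross of a heterozygote (Aa × aa) gives a 1:1 phenotypic ratio.
The 1:1 ratio has 2 parts, so with N = 2004 the expected counts are:
  purple-flowered: 2004 × 1/2 = 1002
  white-flowered: 2004 × 1/2 = 1002
χ² = Σ (O − E)² / E
  purple-flowered: (1113 − 1002)² / 1002 = 12.2964
  white-flowered: (891 − 1002)² / 1002 = 12.2964
χ² = 12.2964 + 12.2964 = 24.5928 ≈ 24.593

24.593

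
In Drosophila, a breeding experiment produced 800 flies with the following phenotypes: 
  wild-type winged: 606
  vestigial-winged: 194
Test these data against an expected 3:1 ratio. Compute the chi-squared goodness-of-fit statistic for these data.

0.240

Expected counts for N = 800 under a 3:1 ratio (total parts = 4):
  wild-type winged: 800 × 3/4 = 600
  vestigial-winged: 800 × 1/4 = 200
χ² = Σ (O − E)² / E
  wild-type winged: (606 − 600)² / 600 = 0.0600
  vestigial-winged: (194 − 200)² / 200 = 0.1800
χ² = 0.0600 + 0.1800 = 0.240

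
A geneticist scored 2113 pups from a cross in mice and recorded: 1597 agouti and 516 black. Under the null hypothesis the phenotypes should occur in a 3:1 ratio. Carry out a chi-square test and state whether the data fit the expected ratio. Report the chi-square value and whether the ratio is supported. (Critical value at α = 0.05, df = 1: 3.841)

Under the 3:1 hypothesis (Σ ratio = 4, N = 2113):
  agouti: 2113 × 3/4 = 1584.75
  black: 2113 × 1/4 = 528.25
χ² = Σ (O − E)² / E
  agouti: (1597 − 1584.75)² / 1584.75 = 0.0947
  black: (516 − 528.25)² / 528.25 = 0.2841
χ² = 0.0947 + 0.2841 = 0.3788 ≈ 0.379
Degrees of freedom = 2 − 1 = 1; critical value at α = 0.05 is 3.841.
Since 0.379 < 3.841, we fail to reject the null hypothesis — the data are consistent with the 3:1 ratio.

0.379; consistent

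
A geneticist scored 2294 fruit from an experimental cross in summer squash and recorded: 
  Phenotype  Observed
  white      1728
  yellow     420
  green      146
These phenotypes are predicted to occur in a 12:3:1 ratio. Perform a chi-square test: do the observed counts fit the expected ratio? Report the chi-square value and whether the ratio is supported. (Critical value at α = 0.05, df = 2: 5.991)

0.319; consistent

Expected counts for N = 2294 under a 12:3:1 ratio (total parts = 16):
  white: 2294 × 12/16 = 1720.5
  yellow: 2294 × 3/16 = 430.125
  green: 2294 × 1/16 = 143.375
χ² = Σ (O − E)² / E
  white: (1728 − 1720.5)² / 1720.5 = 0.0327
  yellow: (420 − 430.125)² / 430.125 = 0.2383
  green: (146 − 143.375)² / 143.375 = 0.0481
χ² = 0.0327 + 0.2383 + 0.0481 = 0.3191 ≈ 0.319
Degrees of freedom = 3 − 1 = 2; critical value at α = 0.05 is 5.991.
Since 0.319 < 5.991, we fail to reject the null hypothesis — the data are consistent with the 12:3:1 ratio.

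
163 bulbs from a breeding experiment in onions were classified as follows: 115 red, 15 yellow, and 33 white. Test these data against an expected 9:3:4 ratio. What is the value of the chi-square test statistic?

15.326

Under the 9:3:4 hypothesis (Σ ratio = 16, N = 163):
  red: 163 × 9/16 = 91.6875
  yellow: 163 × 3/16 = 30.5625
  white: 163 × 4/16 = 40.75
χ² = Σ (O − E)² / E
  red: (115 − 91.6875)² / 91.6875 = 5.9274
  yellow: (15 − 30.5625)² / 30.5625 = 7.9245
  white: (33 − 40.75)² / 40.75 = 1.4739
χ² = 5.9274 + 7.9245 + 1.4739 = 15.3258 ≈ 15.326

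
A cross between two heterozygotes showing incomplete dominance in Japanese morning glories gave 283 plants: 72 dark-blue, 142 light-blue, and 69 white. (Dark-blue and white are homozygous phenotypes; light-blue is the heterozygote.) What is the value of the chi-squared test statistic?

With incomplete dominance, a heterozygote × heterozygote cross gives a 1:2:1 phenotypic ratio.
Under the 1:2:1 hypothesis (Σ ratio = 4, N = 283):
  dark-blue: 283 × 1/4 = 70.75
  light-blue: 283 × 2/4 = 141.5
  white: 283 × 1/4 = 70.75
χ² = Σ (O − E)² / E
  dark-blue: (72 − 70.75)² / 70.75 = 0.0221
  light-blue: (142 − 141.5)² / 141.5 = 0.0018
  white: (69 − 70.75)² / 70.75 = 0.0433
χ² = 0.0221 + 0.0018 + 0.0433 = 0.0672 ≈ 0.067

0.067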